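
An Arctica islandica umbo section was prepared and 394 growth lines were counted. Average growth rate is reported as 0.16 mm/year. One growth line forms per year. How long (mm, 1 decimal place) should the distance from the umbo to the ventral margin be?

63.0 mm

The record spans 394 years at 0.16 mm per year.
394 years at 0.16 mm/year gives 0.16 × 394 = 63.0 mm.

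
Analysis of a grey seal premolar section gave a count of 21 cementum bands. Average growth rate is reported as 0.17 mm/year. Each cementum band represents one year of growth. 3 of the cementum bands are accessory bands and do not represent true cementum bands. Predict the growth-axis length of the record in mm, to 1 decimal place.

3.1 mm

Adjusted count: 21 − 3 = 18 cementum bands.
Predicted length = 0.17 mm/year × 18 years = 3.1 mm.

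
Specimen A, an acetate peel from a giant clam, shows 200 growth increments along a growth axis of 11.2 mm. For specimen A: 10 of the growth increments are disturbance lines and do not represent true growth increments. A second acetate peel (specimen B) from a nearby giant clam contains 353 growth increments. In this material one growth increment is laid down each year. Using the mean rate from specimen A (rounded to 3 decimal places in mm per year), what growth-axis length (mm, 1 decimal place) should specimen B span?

20.8 mm

Specimen A: after corrections the count is 200 − 10 = 190 growth increments.
A: 11.2 mm over 190 years gives 11.2 / 190 ≈ 0.059 mm/yr.
Length of B = 0.059 × 353 = 20.8 mm.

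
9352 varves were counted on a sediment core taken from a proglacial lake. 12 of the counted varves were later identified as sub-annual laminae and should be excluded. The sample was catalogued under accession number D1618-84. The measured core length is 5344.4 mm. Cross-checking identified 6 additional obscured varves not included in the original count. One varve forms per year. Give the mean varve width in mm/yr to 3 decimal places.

0.572 mm/yr

Adjusted count: 9352 − 12 + 6 = 9346 varves.
Extension rate ≈ 5344.4 / 9346 = 0.572 mm/yr.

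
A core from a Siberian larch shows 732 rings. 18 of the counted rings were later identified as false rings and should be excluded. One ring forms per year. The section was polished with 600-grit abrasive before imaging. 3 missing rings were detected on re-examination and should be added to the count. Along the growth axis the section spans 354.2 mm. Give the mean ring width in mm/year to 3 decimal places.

True ring count = 732 − 18 + 3 = 717.
354.2 mm over 717 years gives 354.2 / 717 ≈ 0.494 mm/year.

0.494 mm/year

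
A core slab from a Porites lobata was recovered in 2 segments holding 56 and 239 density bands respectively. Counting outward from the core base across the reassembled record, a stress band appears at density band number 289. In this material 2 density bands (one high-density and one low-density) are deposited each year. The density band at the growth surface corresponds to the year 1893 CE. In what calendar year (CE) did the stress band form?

1890 CE

Total density bands = 56 + 239 = 295.
The stress band sits at density band 289 from the core base, so 295 − 289 = 6 density bands formed after it.
6 density bands at 2 per year is 6 / 2 = 3 years.
The density band at the growth surface is 1893 CE, so the stress band dates to 1893 − 3 = 1890 CE.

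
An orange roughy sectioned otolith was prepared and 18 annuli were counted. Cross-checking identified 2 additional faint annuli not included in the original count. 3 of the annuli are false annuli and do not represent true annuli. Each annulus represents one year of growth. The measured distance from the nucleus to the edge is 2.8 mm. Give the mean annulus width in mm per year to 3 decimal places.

0.165 mm per year

Correcting the raw count gives 18 − 3 + 2 = 17 true annuli.
Extension rate ≈ 2.8 / 17 = 0.165 mm per year.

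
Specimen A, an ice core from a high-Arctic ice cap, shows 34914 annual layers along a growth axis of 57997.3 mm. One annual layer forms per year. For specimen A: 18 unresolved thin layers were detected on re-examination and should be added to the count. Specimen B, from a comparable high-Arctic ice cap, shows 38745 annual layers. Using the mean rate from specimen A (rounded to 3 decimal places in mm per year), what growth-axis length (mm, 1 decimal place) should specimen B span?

64316.7 mm

Specimen A: adjusted count: 34914 + 18 = 34932 annual layers.
A: Mean rate = 57997.3 mm / 34932 years ≈ 1.660 mm/year.
For B, 1.660 mm/year × 38745 years = 64316.7 mm.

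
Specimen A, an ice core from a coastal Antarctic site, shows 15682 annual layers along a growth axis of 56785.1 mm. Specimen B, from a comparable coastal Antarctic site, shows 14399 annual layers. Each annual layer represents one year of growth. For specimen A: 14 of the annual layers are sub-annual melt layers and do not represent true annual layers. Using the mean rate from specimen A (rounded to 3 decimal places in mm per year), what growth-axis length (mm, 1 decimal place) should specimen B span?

52182.0 mm

Specimen A: adjusted count: 15682 − 14 = 15668 annual layers.
A: Mean rate = 56785.1 mm / 15668 years ≈ 3.624 mm/yr.
For B, 3.624 mm/year × 14399 years = 52182.0 mm.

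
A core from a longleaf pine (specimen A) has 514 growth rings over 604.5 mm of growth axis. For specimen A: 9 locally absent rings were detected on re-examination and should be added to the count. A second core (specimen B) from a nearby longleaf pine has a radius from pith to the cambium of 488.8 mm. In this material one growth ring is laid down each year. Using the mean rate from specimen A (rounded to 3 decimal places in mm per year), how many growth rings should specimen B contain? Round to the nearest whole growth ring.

423 growth rings

Specimen A: true growth ring count = 514 + 9 = 523.
A: 604.5 mm over 523 years gives 604.5 / 523 ≈ 1.156 mm per year.
For B, 488.8 / 1.156 = 422.84 years ≈ 423 growth rings.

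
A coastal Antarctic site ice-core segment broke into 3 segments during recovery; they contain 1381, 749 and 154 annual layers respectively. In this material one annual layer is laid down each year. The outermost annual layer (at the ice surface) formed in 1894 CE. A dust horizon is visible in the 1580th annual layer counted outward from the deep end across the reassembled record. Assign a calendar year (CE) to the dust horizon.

Total annual layers = 1381 + 749 + 154 = 2284.
2284 − 1580 = 704 annual layers lie beyond the dust horizon toward the ice surface.
1894 − 704 = 1190 CE.

1190 CE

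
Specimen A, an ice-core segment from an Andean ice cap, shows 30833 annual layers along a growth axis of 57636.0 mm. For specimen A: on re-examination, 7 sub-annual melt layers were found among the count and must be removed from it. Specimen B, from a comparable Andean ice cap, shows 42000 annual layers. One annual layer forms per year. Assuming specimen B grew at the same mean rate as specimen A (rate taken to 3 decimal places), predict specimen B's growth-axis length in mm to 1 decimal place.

78540.0 mm

Specimen A: adjusted count: 30833 − 7 = 30826 annual layers.
A: 57636.0 mm over 30826 years gives 57636.0 / 30826 ≈ 1.870 mm/yr.
Length of B = 1.870 × 42000 = 78540.0 mm.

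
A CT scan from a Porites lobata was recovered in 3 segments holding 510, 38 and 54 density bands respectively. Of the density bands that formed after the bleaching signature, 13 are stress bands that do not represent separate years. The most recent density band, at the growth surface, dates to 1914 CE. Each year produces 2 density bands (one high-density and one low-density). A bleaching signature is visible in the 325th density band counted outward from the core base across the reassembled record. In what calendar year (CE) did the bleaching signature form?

1782 CE

Total density bands = 510 + 38 + 54 = 602.
The bleaching signature sits at density band 325 from the core base, so 602 − 325 = 277 density bands formed after it.
277 − 13 false = 264 true density bands after the bleaching signature.
With 2 density bands per year, 264 / 2 = 132 years.
1914 − 132 = 1782 CE.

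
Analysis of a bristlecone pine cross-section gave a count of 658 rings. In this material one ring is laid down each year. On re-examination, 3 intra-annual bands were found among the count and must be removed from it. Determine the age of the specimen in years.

655 years

Correcting the raw count gives 658 − 3 = 655 true rings.
With a one-to-one ring periodicity this is 655 years.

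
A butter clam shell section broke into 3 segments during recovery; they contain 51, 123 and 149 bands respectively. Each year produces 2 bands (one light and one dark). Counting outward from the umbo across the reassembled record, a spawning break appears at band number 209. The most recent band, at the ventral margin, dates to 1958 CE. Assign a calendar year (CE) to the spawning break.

1901 CE

Total bands = 51 + 123 + 149 = 323.
The spawning break sits at band 209 from the umbo, so 323 − 209 = 114 bands formed after it.
With 2 bands per year, 114 / 2 = 57 years.
Counting back 57 years from 1958 CE places the spawning break in 1958 − 57 = 1901 CE.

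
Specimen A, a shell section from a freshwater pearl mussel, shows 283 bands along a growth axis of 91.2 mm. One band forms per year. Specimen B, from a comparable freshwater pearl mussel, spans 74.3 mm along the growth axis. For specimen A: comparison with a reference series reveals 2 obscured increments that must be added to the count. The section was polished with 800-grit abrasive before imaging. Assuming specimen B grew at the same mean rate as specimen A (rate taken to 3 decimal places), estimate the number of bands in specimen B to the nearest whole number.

Specimen A: adjusted count: 283 + 2 = 285 bands.
A: Mean rate = 91.2 mm / 285 years ≈ 0.320 mm per year.
B spans 74.3 / 0.320 = 232.19 years ≈ 232 bands.

232 bands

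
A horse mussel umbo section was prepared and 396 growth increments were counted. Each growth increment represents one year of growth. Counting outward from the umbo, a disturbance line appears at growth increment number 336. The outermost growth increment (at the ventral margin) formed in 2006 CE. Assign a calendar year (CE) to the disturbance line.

1946 CE

Between growth increment 336 and the ventral margin there are 396 − 336 = 60 growth increments.
2006 − 60 = 1946 CE.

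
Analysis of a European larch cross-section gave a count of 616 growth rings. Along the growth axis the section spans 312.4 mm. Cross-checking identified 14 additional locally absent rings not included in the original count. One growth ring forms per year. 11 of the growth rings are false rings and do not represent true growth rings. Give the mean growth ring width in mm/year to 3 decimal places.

0.505 mm/year

Correcting the raw count gives 616 − 11 + 14 = 619 true growth rings.
312.4 mm over 619 years gives 312.4 / 619 ≈ 0.505 mm/year.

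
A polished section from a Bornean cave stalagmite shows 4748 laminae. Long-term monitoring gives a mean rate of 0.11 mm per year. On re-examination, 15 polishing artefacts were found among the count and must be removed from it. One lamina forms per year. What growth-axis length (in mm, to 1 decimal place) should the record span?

Adjusted count: 4748 − 15 = 4733 laminae.
Length ≈ 0.11 × 4733 = 520.6 mm.

520.6 mm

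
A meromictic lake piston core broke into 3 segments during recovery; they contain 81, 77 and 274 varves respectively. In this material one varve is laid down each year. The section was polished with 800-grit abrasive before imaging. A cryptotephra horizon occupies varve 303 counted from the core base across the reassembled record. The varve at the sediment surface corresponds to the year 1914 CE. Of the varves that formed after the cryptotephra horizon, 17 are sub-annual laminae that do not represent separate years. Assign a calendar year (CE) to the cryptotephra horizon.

Total varves = 81 + 77 + 274 = 432.
432 − 303 = 129 varves lie beyond the cryptotephra horizon toward the sediment surface.
129 − 17 false = 112 true varves after the cryptotephra horizon.
Counting back 112 years from 1914 CE places the cryptotephra horizon in 1914 − 112 = 1802 CE.

1802 CE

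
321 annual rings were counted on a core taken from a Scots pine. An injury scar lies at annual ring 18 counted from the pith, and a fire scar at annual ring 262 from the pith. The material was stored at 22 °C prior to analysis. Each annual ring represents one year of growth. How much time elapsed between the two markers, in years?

244 years

262 − 18 = 244 annual rings lie between the two events.
One annual ring per year makes the interval 244 years.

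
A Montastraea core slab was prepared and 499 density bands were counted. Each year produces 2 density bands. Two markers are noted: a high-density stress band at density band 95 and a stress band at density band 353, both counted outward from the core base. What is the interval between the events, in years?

129 years

353 − 95 = 258 density bands lie between the two events.
With 2 density bands per year, 258 / 2 = 129 years.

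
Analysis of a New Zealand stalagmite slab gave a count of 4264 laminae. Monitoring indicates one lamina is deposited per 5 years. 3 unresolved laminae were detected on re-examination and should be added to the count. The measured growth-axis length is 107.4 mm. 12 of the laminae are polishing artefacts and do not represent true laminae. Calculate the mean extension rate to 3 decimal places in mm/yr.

Adjusted count: 4264 − 12 + 3 = 4255 laminae.
4255 laminae at 5 years each span 4255 × 5 = 21275 years.
107.4 mm over 21275 years gives 107.4 / 21275 ≈ 0.005 mm/yr.

0.005 mm/yr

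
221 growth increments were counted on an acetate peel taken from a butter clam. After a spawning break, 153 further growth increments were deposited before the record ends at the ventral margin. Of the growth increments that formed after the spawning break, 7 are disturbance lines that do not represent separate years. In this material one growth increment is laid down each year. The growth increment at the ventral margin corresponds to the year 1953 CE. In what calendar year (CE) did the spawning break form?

1807 CE

There are 153 growth increments younger than the spawning break.
153 − 7 false = 146 true growth increments after the spawning break.
1953 − 146 = 1807 CE.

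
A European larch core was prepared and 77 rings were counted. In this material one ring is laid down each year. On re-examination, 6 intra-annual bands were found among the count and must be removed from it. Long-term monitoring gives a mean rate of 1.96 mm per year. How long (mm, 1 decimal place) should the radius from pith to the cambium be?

139.2 mm

Correcting the raw count gives 77 − 6 = 71 true rings.
71 years at 1.96 mm/year gives 1.96 × 71 = 139.2 mm.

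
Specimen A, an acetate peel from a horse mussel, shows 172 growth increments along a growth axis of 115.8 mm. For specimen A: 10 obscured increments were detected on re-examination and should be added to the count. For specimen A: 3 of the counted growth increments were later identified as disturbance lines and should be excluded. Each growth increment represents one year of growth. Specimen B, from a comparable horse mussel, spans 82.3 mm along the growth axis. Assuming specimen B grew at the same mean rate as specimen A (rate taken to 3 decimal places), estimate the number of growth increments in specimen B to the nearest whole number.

127 growth increments

Specimen A: adjusted count: 172 − 3 + 10 = 179 growth increments.
A: Mean rate = 115.8 mm / 179 years ≈ 0.647 mm/yr.
B spans 82.3 / 0.647 = 127.20 years ≈ 127 growth increments.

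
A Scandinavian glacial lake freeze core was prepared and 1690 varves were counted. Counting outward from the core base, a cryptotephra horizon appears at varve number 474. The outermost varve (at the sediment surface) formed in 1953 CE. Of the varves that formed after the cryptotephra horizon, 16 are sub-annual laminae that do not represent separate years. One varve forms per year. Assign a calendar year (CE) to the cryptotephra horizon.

753 CE

1690 − 474 = 1216 varves lie beyond the cryptotephra horizon toward the sediment surface.
Excluding 16 false varves: 1216 − 16 = 1200.
1953 − 1200 = 753 CE.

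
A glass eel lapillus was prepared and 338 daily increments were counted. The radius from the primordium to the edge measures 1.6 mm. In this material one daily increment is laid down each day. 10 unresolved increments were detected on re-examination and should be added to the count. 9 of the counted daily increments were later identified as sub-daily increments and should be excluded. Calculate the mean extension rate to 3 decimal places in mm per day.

True daily increment count = 338 − 9 + 10 = 339.
1.6 mm over 339 days gives 1.6 / 339 ≈ 0.005 mm per day.

0.005 mm per day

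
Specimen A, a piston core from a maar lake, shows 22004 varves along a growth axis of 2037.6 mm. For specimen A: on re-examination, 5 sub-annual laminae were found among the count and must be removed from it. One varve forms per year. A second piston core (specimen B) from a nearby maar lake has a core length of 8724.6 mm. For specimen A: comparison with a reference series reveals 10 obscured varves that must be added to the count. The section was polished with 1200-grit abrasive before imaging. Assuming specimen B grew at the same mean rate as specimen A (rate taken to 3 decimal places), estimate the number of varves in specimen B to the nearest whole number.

Specimen A: after corrections the count is 22004 − 5 + 10 = 22009 varves.
A: 2037.6 mm over 22009 years gives 2037.6 / 22009 ≈ 0.093 mm/yr.
B spans 8724.6 / 0.093 = 93812.90 years ≈ 93813 varves.

93813 varves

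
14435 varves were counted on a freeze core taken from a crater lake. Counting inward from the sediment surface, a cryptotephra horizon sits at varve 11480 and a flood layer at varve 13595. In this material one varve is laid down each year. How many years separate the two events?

2115 yr

The two markers are separated by 13595 − 11480 = 2115 varves.
One varve per year makes the interval 2115 years.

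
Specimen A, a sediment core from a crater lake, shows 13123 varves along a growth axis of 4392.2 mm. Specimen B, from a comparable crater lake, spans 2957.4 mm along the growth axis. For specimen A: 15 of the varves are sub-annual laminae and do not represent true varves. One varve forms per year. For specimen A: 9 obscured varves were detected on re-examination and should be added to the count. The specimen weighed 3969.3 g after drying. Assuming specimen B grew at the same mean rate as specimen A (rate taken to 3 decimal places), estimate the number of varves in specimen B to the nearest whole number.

8828 varves

Specimen A: correcting the raw count gives 13123 − 15 + 9 = 13117 true varves.
A: Extension rate ≈ 4392.2 / 13117 = 0.335 mm/year.
For B, 2957.4 / 0.335 = 8828.06 years ≈ 8828 varves.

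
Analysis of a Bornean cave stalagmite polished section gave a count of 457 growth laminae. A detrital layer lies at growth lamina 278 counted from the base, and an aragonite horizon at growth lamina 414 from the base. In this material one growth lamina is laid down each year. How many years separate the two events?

414 − 278 = 136 growth laminae lie between the two events.
At one growth lamina per year, 136 years elapsed between them.

136 years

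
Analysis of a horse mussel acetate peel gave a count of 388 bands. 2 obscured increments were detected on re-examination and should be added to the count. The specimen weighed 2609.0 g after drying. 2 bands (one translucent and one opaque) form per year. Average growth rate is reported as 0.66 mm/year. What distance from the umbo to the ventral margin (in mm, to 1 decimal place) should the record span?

128.7 mm

True band count = 388 + 2 = 390.
390 bands at 2 per year is 390 / 2 = 195 years.
Predicted length = 0.66 mm/year × 195 years = 128.7 mm.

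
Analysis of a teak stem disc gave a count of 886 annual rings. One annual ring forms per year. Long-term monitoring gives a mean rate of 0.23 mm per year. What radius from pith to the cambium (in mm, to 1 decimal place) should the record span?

The record spans 886 years at 0.23 mm per year.
Predicted length = 0.23 mm/year × 886 years = 203.8 mm.

203.8 mm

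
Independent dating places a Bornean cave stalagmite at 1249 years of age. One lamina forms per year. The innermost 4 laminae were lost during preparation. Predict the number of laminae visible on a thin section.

At one lamina per year, 1249 years correspond to 1249 laminae.
Less the 4 uncaptured laminae: 1249 − 4 = 1245.

1245 laminae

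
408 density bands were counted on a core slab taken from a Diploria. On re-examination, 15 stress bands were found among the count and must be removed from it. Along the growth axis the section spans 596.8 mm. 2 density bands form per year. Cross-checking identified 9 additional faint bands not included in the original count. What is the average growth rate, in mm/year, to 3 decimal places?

Correcting the raw count gives 408 − 15 + 9 = 402 true density bands.
Dividing by 2 density bands per year: 402 / 2 = 201 years.
596.8 mm over 201 years gives 596.8 / 201 ≈ 2.969 mm/year.

2.969 mm/year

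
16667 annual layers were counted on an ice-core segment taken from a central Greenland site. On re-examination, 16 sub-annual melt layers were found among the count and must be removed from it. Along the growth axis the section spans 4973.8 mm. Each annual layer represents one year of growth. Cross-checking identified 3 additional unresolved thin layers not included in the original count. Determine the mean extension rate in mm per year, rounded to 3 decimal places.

Adjusted count: 16667 − 16 + 3 = 16654 annual layers.
4973.8 mm over 16654 years gives 4973.8 / 16654 ≈ 0.299 mm per year.

0.299 mm per year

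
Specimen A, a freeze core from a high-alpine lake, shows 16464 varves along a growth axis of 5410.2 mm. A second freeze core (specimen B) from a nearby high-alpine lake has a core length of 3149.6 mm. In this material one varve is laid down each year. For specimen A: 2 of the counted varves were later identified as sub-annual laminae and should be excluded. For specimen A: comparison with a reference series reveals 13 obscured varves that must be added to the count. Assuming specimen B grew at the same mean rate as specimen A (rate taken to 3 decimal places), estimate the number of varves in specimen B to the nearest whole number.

Specimen A: adjusted count: 16464 − 2 + 13 = 16475 varves.
A: Mean rate = 5410.2 mm / 16475 years ≈ 0.328 mm/year.
B spans 3149.6 / 0.328 = 9602.44 years ≈ 9602 varves.

9602 varves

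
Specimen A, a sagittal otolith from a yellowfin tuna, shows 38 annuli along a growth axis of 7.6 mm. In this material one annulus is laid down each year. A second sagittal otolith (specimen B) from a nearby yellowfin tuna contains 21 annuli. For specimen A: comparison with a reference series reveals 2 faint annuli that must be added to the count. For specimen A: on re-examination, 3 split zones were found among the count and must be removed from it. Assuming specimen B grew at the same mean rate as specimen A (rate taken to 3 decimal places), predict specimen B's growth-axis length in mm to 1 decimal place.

4.3 mm

Specimen A: adjusted count: 38 − 3 + 2 = 37 annuli.
A: Extension rate ≈ 7.6 / 37 = 0.205 mm/yr.
For B, 0.205 mm/year × 21 years = 4.3 mm.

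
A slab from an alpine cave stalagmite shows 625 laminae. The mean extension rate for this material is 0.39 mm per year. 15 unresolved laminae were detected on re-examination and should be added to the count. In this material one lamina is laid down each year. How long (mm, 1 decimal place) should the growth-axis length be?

Adjusted count: 625 + 15 = 640 laminae.
640 years at 0.39 mm/year gives 0.39 × 640 = 249.6 mm.

249.6 mm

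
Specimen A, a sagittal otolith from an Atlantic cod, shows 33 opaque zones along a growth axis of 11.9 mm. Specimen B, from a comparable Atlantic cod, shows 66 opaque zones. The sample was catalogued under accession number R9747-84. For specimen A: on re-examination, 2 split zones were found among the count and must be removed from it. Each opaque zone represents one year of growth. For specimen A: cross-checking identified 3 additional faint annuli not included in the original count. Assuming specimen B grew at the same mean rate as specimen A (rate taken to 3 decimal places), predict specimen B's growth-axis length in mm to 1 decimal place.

23.1 mm

Specimen A: adjusted count: 33 − 2 + 3 = 34 opaque zones.
A: 11.9 mm over 34 years gives 11.9 / 34 ≈ 0.350 mm per year.
Length of B = 0.350 × 66 = 23.1 mm.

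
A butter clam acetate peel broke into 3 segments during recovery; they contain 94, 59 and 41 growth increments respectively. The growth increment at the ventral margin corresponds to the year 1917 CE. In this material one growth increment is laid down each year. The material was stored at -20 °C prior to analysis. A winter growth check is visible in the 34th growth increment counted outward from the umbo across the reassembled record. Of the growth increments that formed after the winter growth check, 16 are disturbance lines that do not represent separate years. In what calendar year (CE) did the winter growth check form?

Total growth increments = 94 + 59 + 41 = 194.
The winter growth check sits at growth increment 34 from the umbo, so 194 − 34 = 160 growth increments formed after it.
160 − 16 false = 144 true growth increments after the winter growth check.
Counting back 144 years from 1917 CE places the winter growth check in 1917 − 144 = 1773 CE.

1773 CE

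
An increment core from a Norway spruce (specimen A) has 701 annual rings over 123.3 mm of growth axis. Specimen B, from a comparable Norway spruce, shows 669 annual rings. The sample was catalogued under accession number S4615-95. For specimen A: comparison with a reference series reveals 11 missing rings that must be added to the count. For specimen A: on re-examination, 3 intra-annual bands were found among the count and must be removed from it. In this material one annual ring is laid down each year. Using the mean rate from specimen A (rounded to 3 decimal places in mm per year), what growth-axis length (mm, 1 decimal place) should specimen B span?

Specimen A: correcting the raw count gives 701 − 3 + 11 = 709 true annual rings.
A: 123.3 mm over 709 years gives 123.3 / 709 ≈ 0.174 mm/yr.
For B, 0.174 mm/year × 669 years = 116.4 mm.

116.4 mm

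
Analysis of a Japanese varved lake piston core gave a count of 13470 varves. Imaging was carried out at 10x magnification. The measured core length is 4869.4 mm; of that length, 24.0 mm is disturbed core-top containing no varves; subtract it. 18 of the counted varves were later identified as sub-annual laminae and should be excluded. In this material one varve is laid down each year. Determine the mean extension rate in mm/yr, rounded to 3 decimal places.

Correcting the raw count gives 13470 − 18 = 13452 true varves.
Net length = 4869.4 − 24.0 = 4845.4 mm.
4845.4 mm over 13452 years gives 4845.4 / 13452 ≈ 0.360 mm/yr.

0.360 mm/yr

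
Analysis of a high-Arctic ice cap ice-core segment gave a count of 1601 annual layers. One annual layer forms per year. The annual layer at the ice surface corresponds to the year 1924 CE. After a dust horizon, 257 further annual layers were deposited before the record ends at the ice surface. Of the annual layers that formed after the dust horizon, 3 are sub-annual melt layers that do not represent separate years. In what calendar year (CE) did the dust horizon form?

257 annual layers post-date the dust horizon.
Excluding 3 false annual layers: 257 − 3 = 254.
The annual layer at the ice surface is 1924 CE, so the dust horizon dates to 1924 − 254 = 1670 CE.

1670 CE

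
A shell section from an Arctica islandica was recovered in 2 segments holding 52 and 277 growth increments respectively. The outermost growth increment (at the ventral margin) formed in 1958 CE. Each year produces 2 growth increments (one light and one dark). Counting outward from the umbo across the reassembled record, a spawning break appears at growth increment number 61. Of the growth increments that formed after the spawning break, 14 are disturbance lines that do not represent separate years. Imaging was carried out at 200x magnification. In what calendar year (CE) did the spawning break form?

Total growth increments = 52 + 277 = 329.
Between growth increment 61 and the ventral margin there are 329 − 61 = 268 growth increments.
Removing the 14 false growth increments leaves 268 − 14 = 254 true growth increments beyond the spawning break.
254 growth increments at 2 per year is 254 / 2 = 127 years.
Counting back 127 years from 1958 CE places the spawning break in 1958 − 127 = 1831 CE.

1831 CE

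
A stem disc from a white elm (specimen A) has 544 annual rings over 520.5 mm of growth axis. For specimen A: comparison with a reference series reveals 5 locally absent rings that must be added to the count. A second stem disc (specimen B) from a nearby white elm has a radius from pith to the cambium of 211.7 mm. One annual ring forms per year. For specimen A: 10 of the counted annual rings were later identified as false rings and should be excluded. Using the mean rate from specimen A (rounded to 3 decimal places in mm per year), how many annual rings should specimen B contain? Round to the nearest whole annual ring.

219 annual rings

Specimen A: adjusted count: 544 − 10 + 5 = 539 annual rings.
A: Mean rate = 520.5 mm / 539 years ≈ 0.966 mm/yr.
For B, 211.7 / 0.966 = 219.15 years ≈ 219 annual rings.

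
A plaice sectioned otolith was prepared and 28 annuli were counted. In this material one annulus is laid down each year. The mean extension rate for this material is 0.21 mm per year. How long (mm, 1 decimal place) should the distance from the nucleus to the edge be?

5.9 mm

The record spans 28 years at 0.21 mm per year.
28 years at 0.21 mm/year gives 0.21 × 28 = 5.9 mm.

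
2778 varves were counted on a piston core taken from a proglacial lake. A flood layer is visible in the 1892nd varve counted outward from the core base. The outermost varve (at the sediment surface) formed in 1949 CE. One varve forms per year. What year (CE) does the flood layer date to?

1063 CE

The flood layer sits at varve 1892 from the core base, so 2778 − 1892 = 886 varves formed after it.
The varve at the sediment surface is 1949 CE, so the flood layer dates to 1949 − 886 = 1063 CE.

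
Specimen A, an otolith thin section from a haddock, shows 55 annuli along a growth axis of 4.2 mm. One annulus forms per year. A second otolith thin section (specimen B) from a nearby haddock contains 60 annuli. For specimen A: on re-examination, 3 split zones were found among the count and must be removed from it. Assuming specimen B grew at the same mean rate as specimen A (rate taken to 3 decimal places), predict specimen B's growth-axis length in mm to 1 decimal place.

Specimen A: true annulus count = 55 − 3 = 52.
A: Extension rate ≈ 4.2 / 52 = 0.081 mm/yr.
Length of B = 0.081 × 60 = 4.9 mm.

4.9 mm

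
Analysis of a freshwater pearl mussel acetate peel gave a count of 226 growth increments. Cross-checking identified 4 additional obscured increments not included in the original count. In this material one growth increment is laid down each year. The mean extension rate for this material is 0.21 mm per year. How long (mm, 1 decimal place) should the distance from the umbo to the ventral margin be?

True growth increment count = 226 + 4 = 230.
230 years at 0.21 mm/year gives 0.21 × 230 = 48.3 mm.

48.3 mm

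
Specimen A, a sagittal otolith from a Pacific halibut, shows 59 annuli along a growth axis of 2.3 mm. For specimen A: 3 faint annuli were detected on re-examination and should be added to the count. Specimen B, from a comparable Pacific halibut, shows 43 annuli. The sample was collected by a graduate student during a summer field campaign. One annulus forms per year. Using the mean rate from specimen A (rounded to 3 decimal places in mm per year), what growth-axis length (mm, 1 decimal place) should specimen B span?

Specimen A: adjusted count: 59 + 3 = 62 annuli.
A: Extension rate ≈ 2.3 / 62 = 0.037 mm/yr.
For B, 0.037 mm/year × 43 years = 1.6 mm.

1.6 mm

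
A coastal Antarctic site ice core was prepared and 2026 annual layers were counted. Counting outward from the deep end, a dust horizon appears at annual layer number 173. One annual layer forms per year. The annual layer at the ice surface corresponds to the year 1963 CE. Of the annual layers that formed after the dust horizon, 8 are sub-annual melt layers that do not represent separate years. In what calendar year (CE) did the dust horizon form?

2026 − 173 = 1853 annual layers lie beyond the dust horizon toward the ice surface.
Removing the 8 false annual layers leaves 1853 − 8 = 1845 true annual layers beyond the dust horizon.
Counting back 1845 years from 1963 CE places the dust horizon in 1963 − 1845 = 118 CE.

118 CE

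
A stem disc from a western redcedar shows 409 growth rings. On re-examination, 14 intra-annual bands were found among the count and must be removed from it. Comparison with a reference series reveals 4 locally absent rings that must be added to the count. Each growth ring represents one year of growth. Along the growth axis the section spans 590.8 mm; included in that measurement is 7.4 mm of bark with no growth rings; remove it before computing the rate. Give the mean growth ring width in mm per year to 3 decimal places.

1.462 mm per year

After corrections the count is 409 − 14 + 4 = 399 growth rings.
The growth record spans 590.8 − 7.4 = 583.4 mm.
583.4 mm over 399 years gives 583.4 / 399 ≈ 1.462 mm per year.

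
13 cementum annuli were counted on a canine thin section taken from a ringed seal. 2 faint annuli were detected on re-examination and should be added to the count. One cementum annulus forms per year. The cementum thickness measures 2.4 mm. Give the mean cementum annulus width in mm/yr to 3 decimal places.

True cementum annulus count = 13 + 2 = 15.
Mean rate = 2.4 mm / 15 years ≈ 0.160 mm/yr.

0.160 mm/yr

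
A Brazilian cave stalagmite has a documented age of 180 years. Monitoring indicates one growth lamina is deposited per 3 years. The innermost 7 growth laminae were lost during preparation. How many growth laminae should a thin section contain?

53 growth laminae

One growth lamina every 3 years means 180 / 3 = 60 growth laminae.
60 − 7 missed = 53 growth laminae expected in the prepared section.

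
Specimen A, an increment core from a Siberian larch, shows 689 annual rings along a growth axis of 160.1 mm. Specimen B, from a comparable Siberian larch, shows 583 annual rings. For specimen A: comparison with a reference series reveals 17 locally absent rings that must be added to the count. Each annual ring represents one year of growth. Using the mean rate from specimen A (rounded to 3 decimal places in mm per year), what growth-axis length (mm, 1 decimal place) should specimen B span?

132.3 mm

Specimen A: adjusted count: 689 + 17 = 706 annual rings.
A: Mean rate = 160.1 mm / 706 years ≈ 0.227 mm/year.
For B, 0.227 mm/year × 583 years = 132.3 mm.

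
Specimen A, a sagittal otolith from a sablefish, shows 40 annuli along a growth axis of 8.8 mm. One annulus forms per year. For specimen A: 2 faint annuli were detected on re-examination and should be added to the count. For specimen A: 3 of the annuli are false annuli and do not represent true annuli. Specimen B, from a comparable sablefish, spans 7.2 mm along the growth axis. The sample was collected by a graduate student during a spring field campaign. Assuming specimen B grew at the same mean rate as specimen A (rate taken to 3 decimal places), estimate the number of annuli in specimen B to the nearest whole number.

32 annuli

Specimen A: correcting the raw count gives 40 − 3 + 2 = 39 true annuli.
A: Mean rate = 8.8 mm / 39 years ≈ 0.226 mm per year.
Specimen B: 7.2 mm / 0.226 mm per year = 31.86 years ≈ 32 annuli.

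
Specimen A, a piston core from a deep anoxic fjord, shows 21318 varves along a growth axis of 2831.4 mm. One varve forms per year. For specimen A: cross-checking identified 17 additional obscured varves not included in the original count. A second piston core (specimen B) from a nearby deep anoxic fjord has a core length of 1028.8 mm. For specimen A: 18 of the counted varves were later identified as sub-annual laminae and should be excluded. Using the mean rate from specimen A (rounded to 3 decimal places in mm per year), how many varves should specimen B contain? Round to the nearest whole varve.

Specimen A: after corrections the count is 21318 − 18 + 17 = 21317 varves.
A: Extension rate ≈ 2831.4 / 21317 = 0.133 mm/year.
For B, 1028.8 / 0.133 = 7735.34 years ≈ 7735 varves.

7735 varves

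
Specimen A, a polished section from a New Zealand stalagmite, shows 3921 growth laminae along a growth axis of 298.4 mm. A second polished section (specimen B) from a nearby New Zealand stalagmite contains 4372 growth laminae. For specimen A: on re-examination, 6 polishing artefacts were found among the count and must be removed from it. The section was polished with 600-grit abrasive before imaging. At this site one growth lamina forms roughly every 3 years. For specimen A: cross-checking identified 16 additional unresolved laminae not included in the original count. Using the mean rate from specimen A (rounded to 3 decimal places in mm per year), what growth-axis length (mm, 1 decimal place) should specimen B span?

Specimen A: true growth lamina count = 3921 − 6 + 16 = 3931.
Specimen A: 3931 growth laminae at 3 years each span 3931 × 3 = 11793 years.
A: Mean rate = 298.4 mm / 11793 years ≈ 0.025 mm/year.
Specimen B: at 3 years per growth lamina, 4372 × 3 = 13116 years. B's length ≈ 0.025 × 13116 = 327.9 mm.

327.9 mm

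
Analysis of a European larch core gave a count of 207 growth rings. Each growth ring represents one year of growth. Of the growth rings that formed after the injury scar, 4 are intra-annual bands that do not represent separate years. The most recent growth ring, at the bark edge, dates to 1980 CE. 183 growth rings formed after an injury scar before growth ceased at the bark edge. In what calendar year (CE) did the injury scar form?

183 growth rings post-date the injury scar.
Excluding 4 false growth rings: 183 − 4 = 179.
The growth ring at the bark edge is 1980 CE, so the injury scar dates to 1980 − 179 = 1801 CE.

1801 CE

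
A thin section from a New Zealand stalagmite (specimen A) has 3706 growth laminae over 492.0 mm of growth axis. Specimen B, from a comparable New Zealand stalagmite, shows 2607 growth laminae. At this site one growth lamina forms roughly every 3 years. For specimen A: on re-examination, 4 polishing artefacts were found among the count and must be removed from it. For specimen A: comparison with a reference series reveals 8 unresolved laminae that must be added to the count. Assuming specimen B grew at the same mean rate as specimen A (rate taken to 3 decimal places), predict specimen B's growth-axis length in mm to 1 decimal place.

344.1 mm

Specimen A: true growth lamina count = 3706 − 4 + 8 = 3710.
Specimen A: at 3 years per growth lamina, 3710 × 3 = 11130 years.
A: Extension rate ≈ 492.0 / 11130 = 0.044 mm per year.
Specimen B: 2607 growth laminae at 3 years each span 2607 × 3 = 7821 years. B's length ≈ 0.044 × 7821 = 344.1 mm.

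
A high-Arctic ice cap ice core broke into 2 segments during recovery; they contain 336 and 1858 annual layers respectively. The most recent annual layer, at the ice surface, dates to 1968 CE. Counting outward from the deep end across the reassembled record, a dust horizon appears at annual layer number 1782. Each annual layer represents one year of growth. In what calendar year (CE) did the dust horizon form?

Total annual layers = 336 + 1858 = 2194.
The dust horizon sits at annual layer 1782 from the deep end, so 2194 − 1782 = 412 annual layers formed after it.
1968 − 412 = 1556 CE.

1556 CE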